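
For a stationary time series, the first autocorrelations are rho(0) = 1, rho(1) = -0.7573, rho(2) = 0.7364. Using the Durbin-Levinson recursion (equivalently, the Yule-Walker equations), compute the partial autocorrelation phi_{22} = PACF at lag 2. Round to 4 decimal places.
\phi_{22} = 0.3819

The PACF at lag k is phi_{kk}, the last component of the solution
to the Yule-Walker system G_k phi = r_k where
  (G_k)_{ij} = rho(|i - j|), (r_k)_i = rho(i), i,j = 1..k.
Equivalently, Durbin-Levinson gives phi_{kk} iteratively:
  phi_{11} = rho(1)
  phi_{kk} = [rho(k) - sum_{j=1..k-1} phi_{k-1,j} rho(k-j)]
            / [1 - sum_{j=1..k-1} phi_{k-1,j} rho(j)],
  phi_{k,j} = phi_{k-1,j} - phi_{kk} phi_{k-1,k-j},  j = 1..k-1.
Step k = 1:
  phi_11 = rho(1) = -0.7573.
Step k = 2:
  phi_22 = [rho(2) - phi_11 rho(1)] / [1 - phi_11 rho(1)] = [0.7364 - (-0.7573)(-0.7573)] / [1 - (-0.7573)(-0.7573)]
         = 0.16289671 / 0.42649671 = 0.3819.
Therefore phi_{22} = 0.3819.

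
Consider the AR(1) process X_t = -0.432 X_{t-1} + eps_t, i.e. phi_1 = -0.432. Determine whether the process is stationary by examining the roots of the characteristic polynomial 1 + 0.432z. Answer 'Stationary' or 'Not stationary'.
\text{Stationary}

The AR(p) characteristic polynomial is P(z) = 1 + 0.432z.
Stationarity requires all roots to lie outside the unit circle, i.e. |z| > 1 for every root.
This is linear in z: 1 + (0.432) z = 0  =>  z = -1/(0.432) = -2.314815,  |z| = 2.314815.
Moduli of all roots: 2.3148.
All moduli strictly greater than 1? Yes.
Verdict: Stationary.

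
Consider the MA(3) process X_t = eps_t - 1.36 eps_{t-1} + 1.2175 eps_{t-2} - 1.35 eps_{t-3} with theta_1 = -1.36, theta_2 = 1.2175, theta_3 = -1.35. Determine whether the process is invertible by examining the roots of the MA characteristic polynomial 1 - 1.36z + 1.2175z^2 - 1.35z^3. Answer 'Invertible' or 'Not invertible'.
\text{Not invertible}

The MA(q) characteristic polynomial is P(z) = 1 - 1.36z + 1.2175z^2 - 1.35z^3.
Invertibility requires all roots to lie outside the unit circle, i.e. |z| > 1 for every root.
Degree 3: look for a simple real root z0 first, then factor out (1 - z/z0) and solve the remaining quadratic.
Testing z0 = 0.8: P(0.8) = 1 + (-1.36)(0.8) + (1.2175)(0.8)^2 + (-1.35)(0.8)^3
  = 1 + (-1.088) + (0.7792) + (-0.6912) = 0.  So z_0 = 0.8 is a root, |z_0| = 0.8.
Divide out the factor (1 - 1.25 z) = (1 - z/z0) (since 1/z0 = 1.25):
  P(z) = (1 - 1.25 z)(1 + (-0.11) z + (1.08) z^2)
  [check: z-coef -0.11 - (1.25) = -1.36; z^2-coef 1.08 - (1.25)(-0.11) = 1.2175; z^3-coef -(1.25)(1.08) = -1.35.]
Remaining roots from the quadratic factor 1 + (-0.11) z + (1.08) z^2:
  Set 1 + (-0.11) z + (1.08) z^2 = 0, i.e. a z^2 + b z + c = 0 with a = 1.08, b = -0.11, c = 1.
  Discriminant D = b^2 - 4ac = (-0.11)^2 - 4*(1.08)*1 = 0.0121 - (4.32) = -4.3079.
  D < 0, so the roots are the complex-conjugate pair z = (-b +/- i sqrt(-D)) / (2a) = 0.0509 +/- 0.9609i.
  For a conjugate pair |z|^2 = z * conj(z) = (product of roots) = c/a = 1/(1.08) = 0.925926, so |z| = sqrt(0.925926) = 0.9623 for both roots.
Moduli of all roots: 0.8000, 0.9623, 0.9623.
All moduli strictly greater than 1? No.
Verdict: Not invertible.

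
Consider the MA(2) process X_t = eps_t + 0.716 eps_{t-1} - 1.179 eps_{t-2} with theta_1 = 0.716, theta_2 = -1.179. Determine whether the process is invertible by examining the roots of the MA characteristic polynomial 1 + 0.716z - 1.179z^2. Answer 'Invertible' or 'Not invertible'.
\text{Not invertible}

The MA(q) characteristic polynomial is P(z) = 1 + 0.716z - 1.179z^2.
Invertibility requires all roots to lie outside the unit circle, i.e. |z| > 1 for every root.
Set 1 + (0.716) z + (-1.179) z^2 = 0, i.e. a z^2 + b z + c = 0 with a = -1.179, b = 0.716, c = 1.
Discriminant D = b^2 - 4ac = (0.716)^2 - 4*(-1.179)*1 = 0.512656 - (-4.716) = 5.228656.
D >= 0, so the roots are real: z = (-b +/- sqrt(D)) / (2a) = (-0.716 +/- 2.286625) / (-2.358).
  z_1 = (-0.716 + 2.286625) / (-2.358) = -0.6661,   |z_1| = 0.6661.
  z_2 = (-0.716 - 2.286625) / (-2.358) = 1.2734,   |z_2| = 1.2734.
Moduli of all roots: 0.6661, 1.2734.
All moduli strictly greater than 1? No.
Verdict: Not invertible.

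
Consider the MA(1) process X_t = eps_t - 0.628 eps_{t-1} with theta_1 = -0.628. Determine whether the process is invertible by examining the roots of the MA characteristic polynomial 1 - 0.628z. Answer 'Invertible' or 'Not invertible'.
\text{Invertible}

The MA(q) characteristic polynomial is P(z) = 1 - 0.628z.
Invertibility requires all roots to lie outside the unit circle, i.e. |z| > 1 for every root.
This is linear in z: 1 + (-0.628) z = 0  =>  z = -1/(-0.628) = 1.592357,  |z| = 1.592357.
Moduli of all roots: 1.5924.
All moduli strictly greater than 1? Yes.
Verdict: Invertible.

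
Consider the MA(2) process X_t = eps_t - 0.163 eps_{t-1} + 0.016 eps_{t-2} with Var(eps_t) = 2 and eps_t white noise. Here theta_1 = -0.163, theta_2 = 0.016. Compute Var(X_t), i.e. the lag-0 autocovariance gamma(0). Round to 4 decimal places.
\gamma(0) = 2.0537

For an MA(q) process X_t = eps_t + sum_i theta_i eps_{t-i} with
Var(eps_t) = sigma^2, the variance is
  gamma(0) = sigma^2 * (1 + sum_i theta_i^2).
  sum_i theta_i^2 = (-0.163)^2 + (0.016)^2 = 0.026569 + 0.000256 = 0.026825.
  gamma(0) = 2 * (1 + 0.026825) = 2 * 1.026825 = 2.05365, which rounds to 2.0537.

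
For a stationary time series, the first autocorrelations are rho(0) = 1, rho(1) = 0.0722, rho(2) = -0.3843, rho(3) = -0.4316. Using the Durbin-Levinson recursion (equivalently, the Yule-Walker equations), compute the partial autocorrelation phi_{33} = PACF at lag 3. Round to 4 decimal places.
\phi_{33} = -0.4330

The PACF at lag k is phi_{kk}, the last component of the solution
to the Yule-Walker system G_k phi = r_k where
  (G_k)_{ij} = rho(|i - j|), (r_k)_i = rho(i), i,j = 1..k.
Equivalently, Durbin-Levinson gives phi_{kk} iteratively:
  phi_{11} = rho(1)
  phi_{kk} = [rho(k) - sum_{j=1..k-1} phi_{k-1,j} rho(k-j)]
            / [1 - sum_{j=1..k-1} phi_{k-1,j} rho(j)],
  phi_{k,j} = phi_{k-1,j} - phi_{kk} phi_{k-1,k-j},  j = 1..k-1.
Step k = 1:
  phi_11 = rho(1) = 0.0722.
Step k = 2:
  phi_22 = [rho(2) - phi_11 rho(1)] / [1 - phi_11 rho(1)] = [-0.3843 - (0.0722)(0.0722)] / [1 - (0.0722)(0.0722)]
         = -0.38951284 / 0.99478716 = -0.391554.
  Update: phi_21 = phi_11 - phi_22 phi_11 = 0.0722 - (-0.391554)(0.0722) = 0.10047.
Step k = 3:
  phi_33 = [rho(3) - phi_21 rho(2) - phi_22 rho(1)] / [1 - phi_21 rho(1) - phi_22 rho(2)]
    numerator   = -0.4316 - (0.10047)(-0.3843) - (-0.391554)(0.0722) = -0.36471911
    denominator = 1 - (0.10047)(0.0722) - (-0.391554)(-0.3843) = 0.84227187
  phi_33 = -0.36471911 / 0.84227187 = -0.433.
Therefore phi_{33} = -0.4330.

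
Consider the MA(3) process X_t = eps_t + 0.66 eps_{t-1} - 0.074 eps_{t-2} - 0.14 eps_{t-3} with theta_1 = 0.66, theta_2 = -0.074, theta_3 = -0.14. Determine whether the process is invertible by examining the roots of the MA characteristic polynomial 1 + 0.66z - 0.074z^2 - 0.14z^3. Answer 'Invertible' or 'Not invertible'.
\text{Invertible}

The MA(q) characteristic polynomial is P(z) = 1 + 0.66z - 0.074z^2 - 0.14z^3.
Invertibility requires all roots to lie outside the unit circle, i.e. |z| > 1 for every root.
Degree 3: look for a simple real root z0 first, then factor out (1 - z/z0) and solve the remaining quadratic.
Testing z0 = 2.5: P(2.5) = 1 + (0.66)(2.5) + (-0.074)(2.5)^2 + (-0.14)(2.5)^3
  = 1 + (1.65) + (-0.4625) + (-2.1875) = 0.  So z_0 = 2.5 is a root, |z_0| = 2.5.
Divide out the factor (1 - 0.4 z) = (1 - z/z0) (since 1/z0 = 0.4):
  P(z) = (1 - 0.4 z)(1 + (1.06) z + (0.35) z^2)
  [check: z-coef 1.06 - (0.4) = 0.66; z^2-coef 0.35 - (0.4)(1.06) = -0.074; z^3-coef -(0.4)(0.35) = -0.14.]
Remaining roots from the quadratic factor 1 + (1.06) z + (0.35) z^2:
  Set 1 + (1.06) z + (0.35) z^2 = 0, i.e. a z^2 + b z + c = 0 with a = 0.35, b = 1.06, c = 1.
  Discriminant D = b^2 - 4ac = (1.06)^2 - 4*(0.35)*1 = 1.1236 - (1.4) = -0.2764.
  D < 0, so the roots are the complex-conjugate pair z = (-b +/- i sqrt(-D)) / (2a) = -1.5143 +/- 0.7511i.
  For a conjugate pair |z|^2 = z * conj(z) = (product of roots) = c/a = 1/(0.35) = 2.857143, so |z| = sqrt(2.857143) = 1.6903 for both roots.
Moduli of all roots: 2.5000, 1.6903, 1.6903.
All moduli strictly greater than 1? Yes.
Verdict: Invertible.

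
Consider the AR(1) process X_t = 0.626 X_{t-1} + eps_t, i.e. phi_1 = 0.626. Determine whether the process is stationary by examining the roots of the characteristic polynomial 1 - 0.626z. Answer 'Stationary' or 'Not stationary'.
\text{Stationary}

The AR(p) characteristic polynomial is P(z) = 1 - 0.626z.
Stationarity requires all roots to lie outside the unit circle, i.e. |z| > 1 for every root.
This is linear in z: 1 + (-0.626) z = 0  =>  z = -1/(-0.626) = 1.597444,  |z| = 1.597444.
Moduli of all roots: 1.5974.
All moduli strictly greater than 1? Yes.
Verdict: Stationary.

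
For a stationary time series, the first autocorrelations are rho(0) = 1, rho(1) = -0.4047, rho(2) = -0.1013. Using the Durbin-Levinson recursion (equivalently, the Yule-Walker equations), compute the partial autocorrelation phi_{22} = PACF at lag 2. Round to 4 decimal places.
\phi_{22} = -0.3170

The PACF at lag k is phi_{kk}, the last component of the solution
to the Yule-Walker system G_k phi = r_k where
  (G_k)_{ij} = rho(|i - j|), (r_k)_i = rho(i), i,j = 1..k.
Equivalently, Durbin-Levinson gives phi_{kk} iteratively:
  phi_{11} = rho(1)
  phi_{kk} = [rho(k) - sum_{j=1..k-1} phi_{k-1,j} rho(k-j)]
            / [1 - sum_{j=1..k-1} phi_{k-1,j} rho(j)],
  phi_{k,j} = phi_{k-1,j} - phi_{kk} phi_{k-1,k-j},  j = 1..k-1.
Step k = 1:
  phi_11 = rho(1) = -0.4047.
Step k = 2:
  phi_22 = [rho(2) - phi_11 rho(1)] / [1 - phi_11 rho(1)] = [-0.1013 - (-0.4047)(-0.4047)] / [1 - (-0.4047)(-0.4047)]
         = -0.26508209 / 0.83621791 = -0.317.
Therefore phi_{22} = -0.3170.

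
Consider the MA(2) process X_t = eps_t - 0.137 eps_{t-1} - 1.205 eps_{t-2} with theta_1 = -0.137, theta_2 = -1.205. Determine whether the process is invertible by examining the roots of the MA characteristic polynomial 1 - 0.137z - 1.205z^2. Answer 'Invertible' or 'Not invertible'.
\text{Not invertible}

The MA(q) characteristic polynomial is P(z) = 1 - 0.137z - 1.205z^2.
Invertibility requires all roots to lie outside the unit circle, i.e. |z| > 1 for every root.
Set 1 + (-0.137) z + (-1.205) z^2 = 0, i.e. a z^2 + b z + c = 0 with a = -1.205, b = -0.137, c = 1.
Discriminant D = b^2 - 4ac = (-0.137)^2 - 4*(-1.205)*1 = 0.018769 - (-4.82) = 4.838769.
D >= 0, so the roots are real: z = (-b +/- sqrt(D)) / (2a) = (0.137 +/- 2.19972) / (-2.41).
  z_1 = (0.137 + 2.19972) / (-2.41) = -0.9696,   |z_1| = 0.9696.
  z_2 = (0.137 - 2.19972) / (-2.41) = 0.8559,   |z_2| = 0.8559.
Moduli of all roots: 0.9696, 0.8559.
All moduli strictly greater than 1? No.
Verdict: Not invertible.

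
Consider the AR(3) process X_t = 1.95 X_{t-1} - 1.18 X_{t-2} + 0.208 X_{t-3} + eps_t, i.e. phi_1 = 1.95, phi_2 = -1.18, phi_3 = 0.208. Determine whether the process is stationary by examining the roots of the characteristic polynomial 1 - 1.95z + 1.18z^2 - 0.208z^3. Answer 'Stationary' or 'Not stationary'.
\text{Stationary}

The AR(p) characteristic polynomial is P(z) = 1 - 1.95z + 1.18z^2 - 0.208z^3.
Stationarity requires all roots to lie outside the unit circle, i.e. |z| > 1 for every root.
Degree 3: look for a simple real root z0 first, then factor out (1 - z/z0) and solve the remaining quadratic.
Testing z0 = 1.25: P(1.25) = 1 + (-1.95)(1.25) + (1.18)(1.25)^2 + (-0.208)(1.25)^3
  = 1 + (-2.4375) + (1.84375) + (-0.40625) = 0.  So z_0 = 1.25 is a root, |z_0| = 1.25.
Divide out the factor (1 - 0.8 z) = (1 - z/z0) (since 1/z0 = 0.8):
  P(z) = (1 - 0.8 z)(1 + (-1.15) z + (0.26) z^2)
  [check: z-coef -1.15 - (0.8) = -1.95; z^2-coef 0.26 - (0.8)(-1.15) = 1.18; z^3-coef -(0.8)(0.26) = -0.208.]
Remaining roots from the quadratic factor 1 + (-1.15) z + (0.26) z^2:
  Set 1 + (-1.15) z + (0.26) z^2 = 0, i.e. a z^2 + b z + c = 0 with a = 0.26, b = -1.15, c = 1.
  Discriminant D = b^2 - 4ac = (-1.15)^2 - 4*(0.26)*1 = 1.3225 - (1.04) = 0.2825.
  D >= 0, so the roots are real: z = (-b +/- sqrt(D)) / (2a) = (1.15 +/- 0.531507) / (0.52).
    z_1 = (1.15 + 0.531507) / (0.52) = 3.2337,   |z_1| = 3.2337.
    z_2 = (1.15 - 0.531507) / (0.52) = 1.1894,   |z_2| = 1.1894.
Moduli of all roots: 1.2500, 3.2337, 1.1894.
All moduli strictly greater than 1? Yes.
Verdict: Stationary.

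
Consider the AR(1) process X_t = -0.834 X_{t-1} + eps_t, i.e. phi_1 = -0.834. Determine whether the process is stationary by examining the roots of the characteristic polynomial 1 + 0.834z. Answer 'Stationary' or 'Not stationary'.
\text{Stationary}

The AR(p) characteristic polynomial is P(z) = 1 + 0.834z.
Stationarity requires all roots to lie outside the unit circle, i.e. |z| > 1 for every root.
This is linear in z: 1 + (0.834) z = 0  =>  z = -1/(0.834) = -1.199041,  |z| = 1.199041.
Moduli of all roots: 1.1990.
All moduli strictly greater than 1? Yes.
Verdict: Stationary.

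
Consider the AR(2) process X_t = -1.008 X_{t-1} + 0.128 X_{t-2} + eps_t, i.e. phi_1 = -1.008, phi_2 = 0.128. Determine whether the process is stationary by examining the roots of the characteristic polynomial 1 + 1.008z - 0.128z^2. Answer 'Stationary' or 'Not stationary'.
\text{Not stationary}

The AR(p) characteristic polynomial is P(z) = 1 + 1.008z - 0.128z^2.
Stationarity requires all roots to lie outside the unit circle, i.e. |z| > 1 for every root.
Set 1 + (1.008) z + (-0.128) z^2 = 0, i.e. a z^2 + b z + c = 0 with a = -0.128, b = 1.008, c = 1.
Discriminant D = b^2 - 4ac = (1.008)^2 - 4*(-0.128)*1 = 1.016064 - (-0.512) = 1.528064.
D >= 0, so the roots are real: z = (-b +/- sqrt(D)) / (2a) = (-1.008 +/- 1.236149) / (-0.256).
  z_1 = (-1.008 + 1.236149) / (-0.256) = -0.8912,   |z_1| = 0.8912.
  z_2 = (-1.008 - 1.236149) / (-0.256) = 8.7662,   |z_2| = 8.7662.
Moduli of all roots: 0.8912, 8.7662.
All moduli strictly greater than 1? No.
Verdict: Not stationary.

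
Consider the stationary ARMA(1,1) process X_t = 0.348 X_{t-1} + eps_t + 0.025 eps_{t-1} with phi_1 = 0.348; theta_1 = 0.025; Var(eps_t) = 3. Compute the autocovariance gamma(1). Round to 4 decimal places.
\gamma(1) = 1.2843

Multiply the model equation by X_{t-k} and take expectations. With theta_0 = psi_0 = 1 and psi_j the MA(infinity) weights, this gives
  gamma(k) - sum_i phi_i gamma(k-i) = c_k,
  c_k = sigma^2 * sum_{j=k..q} theta_j psi_{j-k}   (c_k = 0 for k > q),
using gamma(-m) = gamma(m).
psi-weights needed (psi_j = theta_j + sum_i phi_i psi_{j-i}):
  psi_1 = theta_1 + phi_1 = 0.025 + (0.348) = 0.373
Right-hand sides:
  c_0 = sigma^2 (1 + theta_1 psi_1) = 3 * (1 + (0.025)(0.373)) = 3 * 1.009325 = 3.027975
  c_1 = sigma^2 theta_1 = 3 * (0.025) = 0.075
  c_2 = 0
Equations for k = 0 and k = 1 (AR order 1):
  gamma(0) = phi_1 gamma(1) + c_0
  gamma(1) = phi_1 gamma(0) + c_1
Substituting the second into the first: gamma(0) (1 - phi_1^2) = c_0 + phi_1 c_1, so
  gamma(0) = (c_0 + phi_1 c_1) / (1 - phi_1^2) = (3.027975 + (0.348)(0.075)) / (1 - (0.348)^2) = 3.054075 / 0.878896 = 3.474899.
  gamma(1) = phi_1 gamma(0) + c_1 = (0.348)(3.474899) + (0.075) = 1.284265.
Therefore gamma(1) = 1.2843 (to 4 decimal places).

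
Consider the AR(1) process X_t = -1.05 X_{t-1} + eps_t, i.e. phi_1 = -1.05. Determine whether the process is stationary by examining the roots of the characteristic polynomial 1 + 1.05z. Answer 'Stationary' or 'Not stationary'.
\text{Not stationary}

The AR(p) characteristic polynomial is P(z) = 1 + 1.05z.
Stationarity requires all roots to lie outside the unit circle, i.e. |z| > 1 for every root.
This is linear in z: 1 + (1.05) z = 0  =>  z = -1/(1.05) = -0.952381,  |z| = 0.952381.
Moduli of all roots: 0.9524.
All moduli strictly greater than 1? No.
Verdict: Not stationary.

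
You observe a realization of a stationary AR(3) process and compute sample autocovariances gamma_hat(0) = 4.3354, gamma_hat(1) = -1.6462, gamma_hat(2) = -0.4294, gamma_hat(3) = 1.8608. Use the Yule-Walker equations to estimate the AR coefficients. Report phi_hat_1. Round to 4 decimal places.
\hat\phi_{1} = -0.3890

The Yule-Walker equations for an AR(p) process read, in matrix form,
  Gamma_p phi = r_p,   with   (Gamma_p)_{ij} = gamma(|i - j|),
                       (r_p)_i = gamma(i),   i,j = 1..p.
Substitute the sample gammas (Toeplitz matrix and right-hand side of size 3):
  Gamma_p = [[4.3354, -1.6462, -0.4294], [-1.6462, 4.3354, -1.6462], [-0.4294, -1.6462, 4.3354]]
  r_p     = [-1.6462, -0.4294, 1.8608]
Written out (R1..R3):
  (R1) 4.3354 phi_1 - 1.6462 phi_2 - 0.4294 phi_3 = -1.6462
  (R2) -1.6462 phi_1 + 4.3354 phi_2 - 1.6462 phi_3 = -0.4294
  (R3) -0.4294 phi_1 - 1.6462 phi_2 + 4.3354 phi_3 = 1.8608
Gaussian elimination:
  R2 <- R2 - (-1.6462/4.3354) R1 = R2 - (-0.379711) R1:  3.710319 phi_2 - 1.809248 phi_3 = -1.054481
  R3 <- R3 - (-0.4294/4.3354) R1 = R3 - (-0.099045) R1:  -1.809248 phi_2 + 4.29287 phi_3 = 1.697752
  R3 <- R3 - (-1.809248/3.710319) R2 = R3 - (-0.487626) R2:  3.410634 phi_3 = 1.18356
Back-substitution:
  phi_hat_3 = 1.18356 / 3.410634 = 0.347021
  phi_hat_2 = (-1.054481 - (-1.809248)(0.347021)) / 3.710319 = -0.114986
  phi_hat_1 = (-1.6462 - (-1.6462)(-0.114986) - (-0.4294)(0.347021)) / 4.3354 = -0.389002
So phi_hat = [-0.3890, -0.1150, 0.3470].
Therefore phi_hat_1 = -0.3890.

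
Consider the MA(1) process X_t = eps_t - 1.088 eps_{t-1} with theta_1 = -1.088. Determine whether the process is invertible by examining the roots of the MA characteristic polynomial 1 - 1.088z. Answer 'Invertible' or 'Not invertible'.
\text{Not invertible}

The MA(q) characteristic polynomial is P(z) = 1 - 1.088z.
Invertibility requires all roots to lie outside the unit circle, i.e. |z| > 1 for every root.
This is linear in z: 1 + (-1.088) z = 0  =>  z = -1/(-1.088) = 0.919118,  |z| = 0.919118.
Moduli of all roots: 0.9191.
All moduli strictly greater than 1? No.
Verdict: Not invertible.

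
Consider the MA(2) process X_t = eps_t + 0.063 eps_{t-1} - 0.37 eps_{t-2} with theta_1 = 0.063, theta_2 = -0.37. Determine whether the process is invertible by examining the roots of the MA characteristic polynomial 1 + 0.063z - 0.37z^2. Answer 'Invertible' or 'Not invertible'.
\text{Invertible}

The MA(q) characteristic polynomial is P(z) = 1 + 0.063z - 0.37z^2.
Invertibility requires all roots to lie outside the unit circle, i.e. |z| > 1 for every root.
Set 1 + (0.063) z + (-0.37) z^2 = 0, i.e. a z^2 + b z + c = 0 with a = -0.37, b = 0.063, c = 1.
Discriminant D = b^2 - 4ac = (0.063)^2 - 4*(-0.37)*1 = 0.003969 - (-1.48) = 1.483969.
D >= 0, so the roots are real: z = (-b +/- sqrt(D)) / (2a) = (-0.063 +/- 1.218183) / (-0.74).
  z_1 = (-0.063 + 1.218183) / (-0.74) = -1.5611,   |z_1| = 1.5611.
  z_2 = (-0.063 - 1.218183) / (-0.74) = 1.7313,   |z_2| = 1.7313.
Moduli of all roots: 1.5611, 1.7313.
All moduli strictly greater than 1? Yes.
Verdict: Invertible.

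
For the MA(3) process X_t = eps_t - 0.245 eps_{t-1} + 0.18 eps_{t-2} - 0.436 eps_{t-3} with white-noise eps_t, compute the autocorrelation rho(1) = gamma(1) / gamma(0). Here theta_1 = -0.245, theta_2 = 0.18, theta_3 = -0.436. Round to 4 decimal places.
\rho(1) = -0.2866

For an MA(q) process with theta_0 = 1, the autocovariance is
  gamma(k) = sigma^2 * sum_{i=0..q-k} theta_i * theta_{i+k},
and rho(k) = gamma(k) / gamma(0). Sigma^2 cancels.
  numerator   = (1)*(-0.245) + (-0.245)*(0.18) + (0.18)*(-0.436) = -0.36758.
  denominator = (1)^2 + (-0.245)^2 + (0.18)^2 + (-0.436)^2 = 1.282521.
  rho(1) = -0.36758 / 1.282521 = -0.2866.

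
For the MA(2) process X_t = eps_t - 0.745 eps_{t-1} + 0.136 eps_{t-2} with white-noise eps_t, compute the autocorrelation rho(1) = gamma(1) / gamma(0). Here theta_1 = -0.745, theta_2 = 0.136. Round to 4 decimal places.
\rho(1) = -0.5379

For an MA(q) process with theta_0 = 1, the autocovariance is
  gamma(k) = sigma^2 * sum_{i=0..q-k} theta_i * theta_{i+k},
and rho(k) = gamma(k) / gamma(0). Sigma^2 cancels.
  numerator   = (1)*(-0.745) + (-0.745)*(0.136) = -0.84632.
  denominator = (1)^2 + (-0.745)^2 + (0.136)^2 = 1.573521.
  rho(1) = -0.84632 / 1.573521 = -0.5379.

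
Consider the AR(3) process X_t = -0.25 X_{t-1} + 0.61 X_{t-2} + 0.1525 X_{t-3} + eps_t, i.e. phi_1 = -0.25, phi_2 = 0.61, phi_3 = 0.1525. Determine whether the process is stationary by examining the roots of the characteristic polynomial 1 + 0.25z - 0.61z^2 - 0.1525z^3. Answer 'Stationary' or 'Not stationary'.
\text{Stationary}

The AR(p) characteristic polynomial is P(z) = 1 + 0.25z - 0.61z^2 - 0.1525z^3.
Stationarity requires all roots to lie outside the unit circle, i.e. |z| > 1 for every root.
Degree 3: look for a simple real root z0 first, then factor out (1 - z/z0) and solve the remaining quadratic.
Testing z0 = -4: P(-4) = 1 + (0.25)(-4) + (-0.61)(-4)^2 + (-0.1525)(-4)^3
  = 1 + (-1) + (-9.76) + (9.76) = 0.  So z_0 = -4 is a root, |z_0| = 4.
Divide out the factor (1 + 0.25 z) = (1 - z/z0) (since 1/z0 = -0.25):
  P(z) = (1 + 0.25 z)(1 + (0) z + (-0.61) z^2)
  [check: z-coef 0 - (-0.25) = 0.25; z^2-coef -0.61 - (-0.25)(0) = -0.61; z^3-coef -(-0.25)(-0.61) = -0.1525.]
Remaining roots from the quadratic factor 1 + (0) z + (-0.61) z^2:
  Set 1 + (0) z + (-0.61) z^2 = 0, i.e. a z^2 + b z + c = 0 with a = -0.61, b = 0, c = 1.
  Discriminant D = b^2 - 4ac = (0)^2 - 4*(-0.61)*1 = 0 - (-2.44) = 2.44.
  D >= 0, so the roots are real: z = (-b +/- sqrt(D)) / (2a) = (0 +/- 1.56205) / (-1.22).
    z_1 = (0 + 1.56205) / (-1.22) = -1.2804,   |z_1| = 1.2804.
    z_2 = (0 - 1.56205) / (-1.22) = 1.2804,   |z_2| = 1.2804.
Moduli of all roots: 4.0000, 1.2804, 1.2804.
All moduli strictly greater than 1? Yes.
Verdict: Stationary.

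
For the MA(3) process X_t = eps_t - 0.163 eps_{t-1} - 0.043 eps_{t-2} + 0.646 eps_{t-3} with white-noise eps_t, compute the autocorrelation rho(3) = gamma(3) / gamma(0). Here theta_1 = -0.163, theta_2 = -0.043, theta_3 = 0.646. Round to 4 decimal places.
\rho(3) = 0.4468

For an MA(q) process with theta_0 = 1, the autocovariance is
  gamma(k) = sigma^2 * sum_{i=0..q-k} theta_i * theta_{i+k},
and rho(k) = gamma(k) / gamma(0). Sigma^2 cancels.
  numerator   = (1)*(0.646) = 0.646.
  denominator = (1)^2 + (-0.163)^2 + (-0.043)^2 + (0.646)^2 = 1.445734.
  rho(3) = 0.646 / 1.445734 = 0.4468.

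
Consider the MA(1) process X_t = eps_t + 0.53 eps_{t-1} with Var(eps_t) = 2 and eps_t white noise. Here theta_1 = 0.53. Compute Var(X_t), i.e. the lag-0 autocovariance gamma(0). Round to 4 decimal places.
\gamma(0) = 2.5618

For an MA(q) process X_t = eps_t + sum_i theta_i eps_{t-i} with
Var(eps_t) = sigma^2, the variance is
  gamma(0) = sigma^2 * (1 + sum_i theta_i^2).
  sum_i theta_i^2 = (0.53)^2 = 0.2809.
  gamma(0) = 2 * (1 + 0.2809) = 2 * 1.2809 = 2.5618.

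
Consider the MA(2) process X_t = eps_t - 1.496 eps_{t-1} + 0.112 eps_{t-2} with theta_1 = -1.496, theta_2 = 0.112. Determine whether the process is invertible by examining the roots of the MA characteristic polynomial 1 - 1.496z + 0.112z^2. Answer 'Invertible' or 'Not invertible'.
\text{Not invertible}

The MA(q) characteristic polynomial is P(z) = 1 - 1.496z + 0.112z^2.
Invertibility requires all roots to lie outside the unit circle, i.e. |z| > 1 for every root.
Set 1 + (-1.496) z + (0.112) z^2 = 0, i.e. a z^2 + b z + c = 0 with a = 0.112, b = -1.496, c = 1.
Discriminant D = b^2 - 4ac = (-1.496)^2 - 4*(0.112)*1 = 2.238016 - (0.448) = 1.790016.
D >= 0, so the roots are real: z = (-b +/- sqrt(D)) / (2a) = (1.496 +/- 1.337915) / (0.224).
  z_1 = (1.496 + 1.337915) / (0.224) = 12.6514,   |z_1| = 12.6514.
  z_2 = (1.496 - 1.337915) / (0.224) = 0.7057,   |z_2| = 0.7057.
Moduli of all roots: 12.6514, 0.7057.
All moduli strictly greater than 1? No.
Verdict: Not invertible.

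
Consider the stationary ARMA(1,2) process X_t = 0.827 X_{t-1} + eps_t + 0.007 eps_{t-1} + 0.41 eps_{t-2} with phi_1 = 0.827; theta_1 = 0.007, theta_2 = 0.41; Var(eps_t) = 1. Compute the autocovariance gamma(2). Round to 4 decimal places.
\gamma(2) = 4.4751

Multiply the model equation by X_{t-k} and take expectations. With theta_0 = psi_0 = 1 and psi_j the MA(infinity) weights, this gives
  gamma(k) - sum_i phi_i gamma(k-i) = c_k,
  c_k = sigma^2 * sum_{j=k..q} theta_j psi_{j-k}   (c_k = 0 for k > q),
using gamma(-m) = gamma(m).
psi-weights needed (psi_j = theta_j + sum_i phi_i psi_{j-i}):
  psi_1 = theta_1 + phi_1 = 0.007 + (0.827) = 0.834
  psi_2 = theta_2 + phi_1 psi_1 = 0.41 + (0.827)(0.834) = 1.099718
Right-hand sides:
  c_0 = sigma^2 (1 + theta_1 psi_1 + theta_2 psi_2) = 1 * (1 + (0.007)(0.834) + (0.41)(1.099718)) = 1 * 1.456722 = 1.456722
  c_1 = sigma^2 (theta_1 + theta_2 psi_1) = 1 * (0.007 + (0.41)(0.834)) = 0.34894
  c_2 = sigma^2 theta_2 = 1 * (0.41) = 0.41
Equations for k = 0 and k = 1 (AR order 1):
  gamma(0) = phi_1 gamma(1) + c_0
  gamma(1) = phi_1 gamma(0) + c_1
Substituting the second into the first: gamma(0) (1 - phi_1^2) = c_0 + phi_1 c_1, so
  gamma(0) = (c_0 + phi_1 c_1) / (1 - phi_1^2) = (1.456722 + (0.827)(0.34894)) / (1 - (0.827)^2) = 1.745296 / 0.316071 = 5.521847.
  gamma(1) = phi_1 gamma(0) + c_1 = (0.827)(5.521847) + (0.34894) = 4.915508.
For k = 2: gamma(2) = phi_1 gamma(1) + c_2
  = (0.827)(4.915508) + (0.41) = 4.475125.
Therefore gamma(2) = 4.4751 (to 4 decimal places).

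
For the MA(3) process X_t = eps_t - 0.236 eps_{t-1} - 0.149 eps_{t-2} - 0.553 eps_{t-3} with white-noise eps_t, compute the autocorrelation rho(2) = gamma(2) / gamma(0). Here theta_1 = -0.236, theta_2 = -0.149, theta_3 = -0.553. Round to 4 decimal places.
\rho(2) = -0.0134

For an MA(q) process with theta_0 = 1, the autocovariance is
  gamma(k) = sigma^2 * sum_{i=0..q-k} theta_i * theta_{i+k},
and rho(k) = gamma(k) / gamma(0). Sigma^2 cancels.
  numerator   = (1)*(-0.149) + (-0.236)*(-0.553) = -0.018492.
  denominator = (1)^2 + (-0.236)^2 + (-0.149)^2 + (-0.553)^2 = 1.383706.
  rho(2) = -0.018492 / 1.383706 = -0.0134.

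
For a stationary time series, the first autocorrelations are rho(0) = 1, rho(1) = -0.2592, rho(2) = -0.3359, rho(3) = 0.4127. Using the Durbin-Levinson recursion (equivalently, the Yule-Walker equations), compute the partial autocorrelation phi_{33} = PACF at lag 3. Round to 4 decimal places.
\phi_{33} = 0.2320

The PACF at lag k is phi_{kk}, the last component of the solution
to the Yule-Walker system G_k phi = r_k where
  (G_k)_{ij} = rho(|i - j|), (r_k)_i = rho(i), i,j = 1..k.
Equivalently, Durbin-Levinson gives phi_{kk} iteratively:
  phi_{11} = rho(1)
  phi_{kk} = [rho(k) - sum_{j=1..k-1} phi_{k-1,j} rho(k-j)]
            / [1 - sum_{j=1..k-1} phi_{k-1,j} rho(j)],
  phi_{k,j} = phi_{k-1,j} - phi_{kk} phi_{k-1,k-j},  j = 1..k-1.
Step k = 1:
  phi_11 = rho(1) = -0.2592.
Step k = 2:
  phi_22 = [rho(2) - phi_11 rho(1)] / [1 - phi_11 rho(1)] = [-0.3359 - (-0.2592)(-0.2592)] / [1 - (-0.2592)(-0.2592)]
         = -0.40308464 / 0.93281536 = -0.432116.
  Update: phi_21 = phi_11 - phi_22 phi_11 = -0.2592 - (-0.432116)(-0.2592) = -0.371205.
Step k = 3:
  phi_33 = [rho(3) - phi_21 rho(2) - phi_22 rho(1)] / [1 - phi_21 rho(1) - phi_22 rho(2)]
    numerator   = 0.4127 - (-0.371205)(-0.3359) - (-0.432116)(-0.2592) = 0.17600788
    denominator = 1 - (-0.371205)(-0.2592) - (-0.432116)(-0.3359) = 0.75863595
  phi_33 = 0.17600788 / 0.75863595 = 0.232.
Therefore phi_{33} = 0.2320.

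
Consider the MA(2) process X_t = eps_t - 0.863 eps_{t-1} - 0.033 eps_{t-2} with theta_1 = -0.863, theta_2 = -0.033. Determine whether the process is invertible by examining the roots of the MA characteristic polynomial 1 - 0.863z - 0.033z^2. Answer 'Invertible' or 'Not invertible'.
\text{Invertible}

The MA(q) characteristic polynomial is P(z) = 1 - 0.863z - 0.033z^2.
Invertibility requires all roots to lie outside the unit circle, i.e. |z| > 1 for every root.
Set 1 + (-0.863) z + (-0.033) z^2 = 0, i.e. a z^2 + b z + c = 0 with a = -0.033, b = -0.863, c = 1.
Discriminant D = b^2 - 4ac = (-0.863)^2 - 4*(-0.033)*1 = 0.744769 - (-0.132) = 0.876769.
D >= 0, so the roots are real: z = (-b +/- sqrt(D)) / (2a) = (0.863 +/- 0.936359) / (-0.066).
  z_1 = (0.863 + 0.936359) / (-0.066) = -27.263,   |z_1| = 27.263.
  z_2 = (0.863 - 0.936359) / (-0.066) = 1.1115,   |z_2| = 1.1115.
Moduli of all roots: 27.2630, 1.1115.
All moduli strictly greater than 1? Yes.
Verdict: Invertible.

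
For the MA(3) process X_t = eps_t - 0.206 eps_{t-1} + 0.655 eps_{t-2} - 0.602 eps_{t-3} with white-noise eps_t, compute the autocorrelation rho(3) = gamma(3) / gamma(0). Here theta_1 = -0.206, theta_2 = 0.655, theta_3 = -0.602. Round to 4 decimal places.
\rho(3) = -0.3283

For an MA(q) process with theta_0 = 1, the autocovariance is
  gamma(k) = sigma^2 * sum_{i=0..q-k} theta_i * theta_{i+k},
and rho(k) = gamma(k) / gamma(0). Sigma^2 cancels.
  numerator   = (1)*(-0.602) = -0.602.
  denominator = (1)^2 + (-0.206)^2 + (0.655)^2 + (-0.602)^2 = 1.833865.
  rho(3) = -0.602 / 1.833865 = -0.3283.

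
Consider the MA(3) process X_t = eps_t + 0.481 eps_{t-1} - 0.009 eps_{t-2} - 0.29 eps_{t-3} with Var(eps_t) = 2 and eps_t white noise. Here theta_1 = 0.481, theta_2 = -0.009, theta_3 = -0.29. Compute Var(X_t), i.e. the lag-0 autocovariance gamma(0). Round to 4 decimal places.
\gamma(0) = 2.6311

For an MA(q) process X_t = eps_t + sum_i theta_i eps_{t-i} with
Var(eps_t) = sigma^2, the variance is
  gamma(0) = sigma^2 * (1 + sum_i theta_i^2).
  sum_i theta_i^2 = (0.481)^2 + (-0.009)^2 + (-0.29)^2 = 0.231361 + 0.000081 + 0.0841 = 0.315542.
  gamma(0) = 2 * (1 + 0.315542) = 2 * 1.315542 = 2.631084, which rounds to 2.6311.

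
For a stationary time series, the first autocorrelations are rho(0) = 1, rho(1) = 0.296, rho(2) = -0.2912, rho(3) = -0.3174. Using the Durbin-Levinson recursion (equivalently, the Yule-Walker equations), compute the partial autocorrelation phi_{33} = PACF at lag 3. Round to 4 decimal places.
\phi_{33} = -0.0960

The PACF at lag k is phi_{kk}, the last component of the solution
to the Yule-Walker system G_k phi = r_k where
  (G_k)_{ij} = rho(|i - j|), (r_k)_i = rho(i), i,j = 1..k.
Equivalently, Durbin-Levinson gives phi_{kk} iteratively:
  phi_{11} = rho(1)
  phi_{kk} = [rho(k) - sum_{j=1..k-1} phi_{k-1,j} rho(k-j)]
            / [1 - sum_{j=1..k-1} phi_{k-1,j} rho(j)],
  phi_{k,j} = phi_{k-1,j} - phi_{kk} phi_{k-1,k-j},  j = 1..k-1.
Step k = 1:
  phi_11 = rho(1) = 0.296.
Step k = 2:
  phi_22 = [rho(2) - phi_11 rho(1)] / [1 - phi_11 rho(1)] = [-0.2912 - (0.296)(0.296)] / [1 - (0.296)(0.296)]
         = -0.378816 / 0.912384 = -0.415194.
  Update: phi_21 = phi_11 - phi_22 phi_11 = 0.296 - (-0.415194)(0.296) = 0.418897.
Step k = 3:
  phi_33 = [rho(3) - phi_21 rho(2) - phi_22 rho(1)] / [1 - phi_21 rho(1) - phi_22 rho(2)]
    numerator   = -0.3174 - (0.418897)(-0.2912) - (-0.415194)(0.296) = -0.0725198
    denominator = 1 - (0.418897)(0.296) - (-0.415194)(-0.2912) = 0.75510202
  phi_33 = -0.0725198 / 0.75510202 = -0.096.
Therefore phi_{33} = -0.0960.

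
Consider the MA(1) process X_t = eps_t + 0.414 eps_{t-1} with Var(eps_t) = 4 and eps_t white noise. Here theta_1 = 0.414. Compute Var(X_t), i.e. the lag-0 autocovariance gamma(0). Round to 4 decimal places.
\gamma(0) = 4.6856

For an MA(q) process X_t = eps_t + sum_i theta_i eps_{t-i} with
Var(eps_t) = sigma^2, the variance is
  gamma(0) = sigma^2 * (1 + sum_i theta_i^2).
  sum_i theta_i^2 = (0.414)^2 = 0.171396.
  gamma(0) = 4 * (1 + 0.171396) = 4 * 1.171396 = 4.685584, which rounds to 4.6856.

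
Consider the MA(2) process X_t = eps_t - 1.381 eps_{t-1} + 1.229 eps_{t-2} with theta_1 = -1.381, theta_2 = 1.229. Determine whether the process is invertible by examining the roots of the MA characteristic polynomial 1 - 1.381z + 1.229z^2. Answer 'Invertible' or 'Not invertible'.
\text{Not invertible}

The MA(q) characteristic polynomial is P(z) = 1 - 1.381z + 1.229z^2.
Invertibility requires all roots to lie outside the unit circle, i.e. |z| > 1 for every root.
Set 1 + (-1.381) z + (1.229) z^2 = 0, i.e. a z^2 + b z + c = 0 with a = 1.229, b = -1.381, c = 1.
Discriminant D = b^2 - 4ac = (-1.381)^2 - 4*(1.229)*1 = 1.907161 - (4.916) = -3.008839.
D < 0, so the roots are the complex-conjugate pair z = (-b +/- i sqrt(-D)) / (2a) = 0.5618 +/- 0.7057i.
For a conjugate pair |z|^2 = z * conj(z) = (product of roots) = c/a = 1/(1.229) = 0.81367, so |z| = sqrt(0.81367) = 0.902 for both roots.
Moduli of all roots: 0.9020, 0.9020.
All moduli strictly greater than 1? No.
Verdict: Not invertible.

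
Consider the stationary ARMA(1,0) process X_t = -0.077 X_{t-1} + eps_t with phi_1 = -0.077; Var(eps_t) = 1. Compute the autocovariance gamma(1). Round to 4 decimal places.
\gamma(1) = -0.0775

Multiply the model equation by X_{t-k} and take expectations. With theta_0 = psi_0 = 1 and psi_j the MA(infinity) weights, this gives
  gamma(k) - sum_i phi_i gamma(k-i) = c_k,
  c_k = sigma^2 * sum_{j=k..q} theta_j psi_{j-k}   (c_k = 0 for k > q),
using gamma(-m) = gamma(m).
Pure AR (q = 0): c_0 = sigma^2 = 1, c_k = 0 for k >= 1.
Equations for k = 0 and k = 1 (AR order 1):
  gamma(0) = phi_1 gamma(1) + c_0
  gamma(1) = phi_1 gamma(0) + c_1
Substituting the second into the first: gamma(0) (1 - phi_1^2) = c_0 + phi_1 c_1, so
  gamma(0) = c_0 / (1 - phi_1^2) = 1 / (1 - (-0.077)^2) = 1 / 0.994071 = 1.005964.
  gamma(1) = phi_1 gamma(0) = (-0.077)(1.005964) = -0.077459.
Therefore gamma(1) = -0.0775 (to 4 decimal places).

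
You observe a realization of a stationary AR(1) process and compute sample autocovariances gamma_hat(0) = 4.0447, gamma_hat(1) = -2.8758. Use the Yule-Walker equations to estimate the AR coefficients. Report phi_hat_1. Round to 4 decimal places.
\hat\phi_{1} = -0.7110

The Yule-Walker equations for an AR(p) process read, in matrix form,
  Gamma_p phi = r_p,   with   (Gamma_p)_{ij} = gamma(|i - j|),
                       (r_p)_i = gamma(i),   i,j = 1..p.
Substitute the sample gammas (Toeplitz matrix and right-hand side of size 1):
  Gamma_p = [[4.0447]]
  r_p     = [-2.8758]
With p = 1 this is the single equation gamma(0) phi_1 = gamma(1):
  phi_hat_1 = gamma(1) / gamma(0) = -2.8758 / 4.0447 = -0.7110.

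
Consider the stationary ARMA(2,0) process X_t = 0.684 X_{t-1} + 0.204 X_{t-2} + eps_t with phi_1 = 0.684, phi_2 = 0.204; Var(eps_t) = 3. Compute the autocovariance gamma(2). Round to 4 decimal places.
\gamma(2) = 9.4737

Multiply the model equation by X_{t-k} and take expectations. With theta_0 = psi_0 = 1 and psi_j the MA(infinity) weights, this gives
  gamma(k) - sum_i phi_i gamma(k-i) = c_k,
  c_k = sigma^2 * sum_{j=k..q} theta_j psi_{j-k}   (c_k = 0 for k > q),
using gamma(-m) = gamma(m).
Pure AR (q = 0): c_0 = sigma^2 = 3, c_k = 0 for k >= 1.
Equations for k = 0, 1, 2 (AR order 2, c_2 = 0):
  (E0) gamma(0) = phi_1 gamma(1) + phi_2 gamma(2) + c_0
  (E1) gamma(1) = phi_1 gamma(0) + phi_2 gamma(1) + c_1
  (E2) gamma(2) = phi_1 gamma(1) + phi_2 gamma(0)
From (E1): gamma(1) = A gamma(0) + B with
  A = phi_1 / (1 - phi_2) = 0.684 / 0.796 = 0.859296,   B = c_1 / (1 - phi_2) = 0 / 0.796 = 0.
Insert (E2) into (E0): gamma(0) (1 - phi_2^2) = phi_1 (1 + phi_2) gamma(1) + c_0.
  phi_1 (1 + phi_2) = (0.684)(1.204) = 0.823536,   1 - phi_2^2 = 0.958384.
Replace gamma(1) by A gamma(0) + B and collect gamma(0):
  gamma(0) [0.958384 - (0.823536)(0.859296)] = c_0 = 3
  gamma(0) * 0.250722 = 3
  gamma(0) = 3 / 0.250722 = 11.965424.
  gamma(1) = A gamma(0) = (0.859296)(11.965424) = 10.281847.
  gamma(2) = phi_1 gamma(1) + phi_2 gamma(0) = (0.684)(10.281847) + (0.204)(11.965424) = 9.47373.
Therefore gamma(2) = 9.4737 (to 4 decimal places).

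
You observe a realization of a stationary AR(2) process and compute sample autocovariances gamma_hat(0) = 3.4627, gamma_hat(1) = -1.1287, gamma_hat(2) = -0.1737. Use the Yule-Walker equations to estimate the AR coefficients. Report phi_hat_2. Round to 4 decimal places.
\hat\phi_{2} = -0.1750

The Yule-Walker equations for an AR(p) process read, in matrix form,
  Gamma_p phi = r_p,   with   (Gamma_p)_{ij} = gamma(|i - j|),
                       (r_p)_i = gamma(i),   i,j = 1..p.
Substitute the sample gammas (Toeplitz matrix and right-hand side of size 2):
  Gamma_p = [[3.4627, -1.1287], [-1.1287, 3.4627]]
  r_p     = [-1.1287, -0.1737]
Written out:
  3.4627 phi_1 - 1.1287 phi_2 = -1.1287
  -1.1287 phi_1 + 3.4627 phi_2 = -0.1737
Solve by Cramer's rule:
  det = gamma(0)^2 - gamma(1)^2 = (3.4627)^2 - (-1.1287)^2 = 11.99029129 - 1.27396369 = 10.7163276
  phi_hat_1 = [gamma(1) gamma(0) - gamma(1) gamma(2)] / det = [(-1.1287)(3.4627) - (-1.1287)(-0.1737)] / 10.7163276 = -4.10440468 / 10.7163276 = -0.383
  phi_hat_2 = [gamma(0) gamma(2) - gamma(1)^2] / det = [(3.4627)(-0.1737) - (-1.1287)^2] / 10.7163276 = -1.87543468 / 10.7163276 = -0.175
So phi_hat = [-0.3830, -0.1750].
Therefore phi_hat_2 = -0.1750.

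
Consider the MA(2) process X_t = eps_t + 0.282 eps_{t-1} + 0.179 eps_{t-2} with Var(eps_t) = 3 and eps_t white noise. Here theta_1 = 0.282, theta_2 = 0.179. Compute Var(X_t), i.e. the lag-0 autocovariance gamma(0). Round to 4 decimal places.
\gamma(0) = 3.3347

For an MA(q) process X_t = eps_t + sum_i theta_i eps_{t-i} with
Var(eps_t) = sigma^2, the variance is
  gamma(0) = sigma^2 * (1 + sum_i theta_i^2).
  sum_i theta_i^2 = (0.282)^2 + (0.179)^2 = 0.079524 + 0.032041 = 0.111565.
  gamma(0) = 3 * (1 + 0.111565) = 3 * 1.111565 = 3.334695, which rounds to 3.3347.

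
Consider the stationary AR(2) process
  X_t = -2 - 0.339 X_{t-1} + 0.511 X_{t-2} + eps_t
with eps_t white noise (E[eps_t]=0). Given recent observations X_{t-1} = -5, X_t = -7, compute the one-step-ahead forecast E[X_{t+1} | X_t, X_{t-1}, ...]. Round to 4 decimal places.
E[X_{t+1} \mid \mathcal F_t] = -2.1820

For an AR(p) model X_t = c + sum_i phi_i X_{t-i} + eps_t, the
one-step-ahead conditional mean is
  E[X_{t+1} | X_t, ...] = c + sum_i phi_i X_{t+1-i}.
Substitute known values:
  E[X_{t+1} | ...] = -2 + (-0.339) * (-7) + (0.511) * (-5)
                   = -2.1820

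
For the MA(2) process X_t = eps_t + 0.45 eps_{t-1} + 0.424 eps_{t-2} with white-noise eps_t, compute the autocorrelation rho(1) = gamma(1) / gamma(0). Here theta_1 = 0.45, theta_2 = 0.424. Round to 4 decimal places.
\rho(1) = 0.4636

For an MA(q) process with theta_0 = 1, the autocovariance is
  gamma(k) = sigma^2 * sum_{i=0..q-k} theta_i * theta_{i+k},
and rho(k) = gamma(k) / gamma(0). Sigma^2 cancels.
  numerator   = (1)*(0.45) + (0.45)*(0.424) = 0.6408.
  denominator = (1)^2 + (0.45)^2 + (0.424)^2 = 1.382276.
  rho(1) = 0.6408 / 1.382276 = 0.4636.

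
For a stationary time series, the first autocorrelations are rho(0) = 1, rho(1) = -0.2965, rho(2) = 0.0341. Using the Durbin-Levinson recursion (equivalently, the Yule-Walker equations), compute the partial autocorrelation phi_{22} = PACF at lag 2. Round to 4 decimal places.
\phi_{22} = -0.0590

The PACF at lag k is phi_{kk}, the last component of the solution
to the Yule-Walker system G_k phi = r_k where
  (G_k)_{ij} = rho(|i - j|), (r_k)_i = rho(i), i,j = 1..k.
Equivalently, Durbin-Levinson gives phi_{kk} iteratively:
  phi_{11} = rho(1)
  phi_{kk} = [rho(k) - sum_{j=1..k-1} phi_{k-1,j} rho(k-j)]
            / [1 - sum_{j=1..k-1} phi_{k-1,j} rho(j)],
  phi_{k,j} = phi_{k-1,j} - phi_{kk} phi_{k-1,k-j},  j = 1..k-1.
Step k = 1:
  phi_11 = rho(1) = -0.2965.
Step k = 2:
  phi_22 = [rho(2) - phi_11 rho(1)] / [1 - phi_11 rho(1)] = [0.0341 - (-0.2965)(-0.2965)] / [1 - (-0.2965)(-0.2965)]
         = -0.05381225 / 0.91208775 = -0.059.
Therefore phi_{22} = -0.0590.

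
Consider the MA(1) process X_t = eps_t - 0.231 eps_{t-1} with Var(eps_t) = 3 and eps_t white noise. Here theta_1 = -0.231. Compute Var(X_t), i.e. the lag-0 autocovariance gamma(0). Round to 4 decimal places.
\gamma(0) = 3.1601

For an MA(q) process X_t = eps_t + sum_i theta_i eps_{t-i} with
Var(eps_t) = sigma^2, the variance is
  gamma(0) = sigma^2 * (1 + sum_i theta_i^2).
  sum_i theta_i^2 = (-0.231)^2 = 0.053361.
  gamma(0) = 3 * (1 + 0.053361) = 3 * 1.053361 = 3.160083, which rounds to 3.1601.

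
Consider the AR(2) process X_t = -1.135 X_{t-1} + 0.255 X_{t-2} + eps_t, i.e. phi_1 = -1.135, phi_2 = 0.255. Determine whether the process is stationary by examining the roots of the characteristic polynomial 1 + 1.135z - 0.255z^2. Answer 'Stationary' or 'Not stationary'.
\text{Not stationary}

The AR(p) characteristic polynomial is P(z) = 1 + 1.135z - 0.255z^2.
Stationarity requires all roots to lie outside the unit circle, i.e. |z| > 1 for every root.
Set 1 + (1.135) z + (-0.255) z^2 = 0, i.e. a z^2 + b z + c = 0 with a = -0.255, b = 1.135, c = 1.
Discriminant D = b^2 - 4ac = (1.135)^2 - 4*(-0.255)*1 = 1.288225 - (-1.02) = 2.308225.
D >= 0, so the roots are real: z = (-b +/- sqrt(D)) / (2a) = (-1.135 +/- 1.519284) / (-0.51).
  z_1 = (-1.135 + 1.519284) / (-0.51) = -0.7535,   |z_1| = 0.7535.
  z_2 = (-1.135 - 1.519284) / (-0.51) = 5.2045,   |z_2| = 5.2045.
Moduli of all roots: 0.7535, 5.2045.
All moduli strictly greater than 1? No.
Verdict: Not stationary.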